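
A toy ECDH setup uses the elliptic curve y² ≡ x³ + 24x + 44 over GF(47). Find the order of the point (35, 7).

6

2P: tangent at (35, 7): λ = (3·35² + 24)/(2·7) ≡ 33/14. 14⁻¹ ≡ 37 (mod 47) since 14·37 = 518 ≡ 1, so λ ≡ 33·37 ≡ 46.
  x = λ² - 35 - 35 = 2116 - 70 ≡ 25; y = λ·(35 - 25) - 7 ≡ 30. → (25, 30)
3P: (25, 30) + (35, 7). λ = (7 - 30)/(35 - 25) ≡ 24/10 mod 47. 10⁻¹ ≡ 33 (mod 47), so λ ≡ 40.
  x = λ² - 25 - 35 = 1600 - 60 ≡ 36; y = λ·(25 - 36) - 30 ≡ 0. → (36, 0)
4P: (36, 0) + (35, 7). λ = (7 - 0)/(35 - 36) ≡ 7/46 mod 47. 46⁻¹ ≡ 46 (mod 47), so λ ≡ 40.
  x = λ² - 36 - 35 = 1600 - 71 ≡ 25; y = λ·(36 - 25) - 0 ≡ 17. → (25, 17)
5P: (25, 17) + (35, 7). λ = (7 - 17)/(35 - 25) ≡ 37/10 mod 47. 10⁻¹ ≡ 33 (mod 47) since 10·33 = 330 ≡ 1, so λ ≡ 46.
  x = λ² - 25 - 35 = 2116 - 60 ≡ 35; y = λ·(25 - 35) - 17 ≡ 40. → (35, 40)
6P: (35, 40) + (35, 7): same x and y₁ ≡ -y₂, so the sum is ∞.
6P = ∞, so the order is 6.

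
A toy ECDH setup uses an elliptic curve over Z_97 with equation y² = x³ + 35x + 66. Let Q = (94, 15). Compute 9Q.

Repeated addition: build up to 9Q.
2Q: tangent at (94, 15): λ = (3·94² + 35)/(2·15) ≡ 62/30. 30⁻¹ ≡ 55 (mod 97) since 30·55 = 1650 ≡ 1, so λ ≡ 62·55 ≡ 15.
  x = λ² - 94 - 94 = 225 - 188 ≡ 37; y = λ·(94 - 37) - 15 ≡ 64. → (37, 64)
3Q: (37, 64) + (94, 15). λ = (15 - 64)/(94 - 37) ≡ 48/57 mod 97. 57⁻¹ ≡ 80 (mod 97), so λ ≡ 57.
  x = λ² - 37 - 94 = 3249 - 131 ≡ 14; y = λ·(37 - 14) - 64 ≡ 83. → (14, 83)
4Q: (14, 83) + (94, 15). λ = (15 - 83)/(94 - 14) ≡ 29/80 mod 97. 80⁻¹ ≡ 57 (mod 97), so λ ≡ 4.
  x = λ² - 14 - 94 = 16 - 108 ≡ 5; y = λ·(14 - 5) - 83 ≡ 50. → (5, 50)
5Q: (5, 50) + (94, 15). λ = (15 - 50)/(94 - 5) ≡ 62/89 mod 97. 89⁻¹ ≡ 12 (mod 97), so λ ≡ 65.
  x = λ² - 5 - 94 = 4225 - 99 ≡ 52; y = λ·(5 - 52) - 50 ≡ 96. → (52, 96)
6Q: (52, 96) + (94, 15). λ = (15 - 96)/(94 - 52) ≡ 16/42 mod 97. 42⁻¹ ≡ 67 (mod 97), so λ ≡ 5.
  x = λ² - 52 - 94 = 25 - 146 ≡ 73; y = λ·(52 - 73) - 96 ≡ 90. → (73, 90)
7Q: (73, 90) + (94, 15). λ = (15 - 90)/(94 - 73) ≡ 22/21 mod 97. 21⁻¹ ≡ 37 (mod 97) since 21·37 = 777 ≡ 1, so λ ≡ 38.
  x = λ² - 73 - 94 = 1444 - 167 ≡ 16; y = λ·(73 - 16) - 90 ≡ 39. → (16, 39)
8Q: (16, 39) + (94, 15). λ = (15 - 39)/(94 - 16) ≡ 73/78 mod 97. 78⁻¹ ≡ 51 (mod 97) since 78·51 = 3978 ≡ 1, so λ ≡ 37.
  x = λ² - 16 - 94 = 1369 - 110 ≡ 95; y = λ·(16 - 95) - 39 ≡ 45. → (95, 45)
9Q: (95, 45) + (94, 15). λ = (15 - 45)/(94 - 95) ≡ 67/96 mod 97. 96⁻¹ ≡ 96 (mod 97), so λ ≡ 30.
  x = λ² - 95 - 94 = 900 - 189 ≡ 32; y = λ·(95 - 32) - 45 ≡ 2. → (32, 2)

(32, 2)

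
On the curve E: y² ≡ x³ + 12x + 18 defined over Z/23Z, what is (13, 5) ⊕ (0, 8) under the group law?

(14, 20)

(13, 5) + (0, 8). λ = (8 - 5)/(0 - 13) ≡ 3/10 mod 23. 10⁻¹ ≡ 7 (mod 23), so λ ≡ 21.
  x = λ² - 13 - 0 = 441 - 13 ≡ 14; y = λ·(13 - 14) - 5 ≡ 20. → (14, 20)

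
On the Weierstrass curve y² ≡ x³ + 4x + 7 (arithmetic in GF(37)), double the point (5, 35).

tangent at (5, 35): λ = (3·5² + 4)/(2·35) ≡ 5/33. 33⁻¹ ≡ 9 (mod 37) since 33·9 = 297 ≡ 1, so λ ≡ 5·9 ≡ 8.
  x = λ² - 5 - 5 = 64 - 10 ≡ 17; y = λ·(5 - 17) - 35 ≡ 17. → (17, 17)

(17, 17)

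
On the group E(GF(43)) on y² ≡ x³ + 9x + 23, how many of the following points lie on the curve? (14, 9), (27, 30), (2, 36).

2

(14, 9): 9² ≡ 38, rhs ≡ 12 → off.
(27, 30): 30² ≡ 40, rhs ≡ 40 → on.
(2, 36): 36² ≡ 6, rhs ≡ 6 → on.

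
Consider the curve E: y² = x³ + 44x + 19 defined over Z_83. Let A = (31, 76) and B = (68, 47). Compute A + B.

(45, 9)

(31, 76) + (68, 47). λ = (47 - 76)/(68 - 31) ≡ 54/37 mod 83. 37⁻¹ ≡ 9 (mod 83) since 37·9 = 333 ≡ 1, so λ ≡ 71.
  x = λ² - 31 - 68 = 5041 - 99 ≡ 45; y = λ·(31 - 45) - 76 ≡ 9. → (45, 9)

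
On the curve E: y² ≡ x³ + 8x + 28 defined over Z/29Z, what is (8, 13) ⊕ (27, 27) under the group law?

(8, 13) + (27, 27). λ = (27 - 13)/(27 - 8) ≡ 14/19 mod 29. 19⁻¹ ≡ 26 (mod 29), so λ ≡ 16.
  x = λ² - 8 - 27 = 256 - 35 ≡ 18; y = λ·(8 - 18) - 13 ≡ 1. → (18, 1)

(18, 1)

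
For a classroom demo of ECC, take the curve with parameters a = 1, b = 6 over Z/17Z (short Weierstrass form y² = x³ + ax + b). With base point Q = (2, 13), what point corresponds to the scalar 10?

(5, 0)

Double-and-add on 10 = (1010)₂. Start with Q = (2, 13) for the leading 1-bit.
double: tangent at (2, 13): λ = (3·2² + 1)/(2·13) ≡ 13/9. 9⁻¹ ≡ 2 (mod 17), so λ ≡ 13·2 ≡ 9.
  x = λ² - 2 - 2 = 81 - 4 ≡ 9; y = λ·(2 - 9) - 13 ≡ 9. → (9, 9)
double: tangent at (9, 9): λ = (3·9² + 1)/(2·9) ≡ 6/1. 1⁻¹ ≡ 1 (mod 17) since 1·1 = 1 ≡ 1, so λ ≡ 6·1 ≡ 6.
  x = λ² - 9 - 9 = 36 - 18 ≡ 1; y = λ·(9 - 1) - 9 ≡ 5. → (1, 5)
add Q: (1, 5) + (2, 13). λ = (13 - 5)/(2 - 1) ≡ 8/1 mod 17. 1⁻¹ ≡ 1 (mod 17), so λ ≡ 8.
  x = λ² - 1 - 2 = 64 - 3 ≡ 10; y = λ·(1 - 10) - 5 ≡ 8. → (10, 8)
double: tangent at (10, 8): λ = (3·10² + 1)/(2·8) ≡ 12/16. 16⁻¹ ≡ 16 (mod 17) since 16·16 = 256 ≡ 1, so λ ≡ 12·16 ≡ 5.
  x = λ² - 10 - 10 = 25 - 20 ≡ 5; y = λ·(10 - 5) - 8 ≡ 0. → (5, 0)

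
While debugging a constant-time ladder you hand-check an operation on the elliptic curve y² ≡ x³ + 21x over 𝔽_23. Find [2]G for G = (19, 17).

tangent at (19, 17): λ = (3·19² + 21)/(2·17) ≡ 0/11. 11⁻¹ ≡ 21 (mod 23), so λ ≡ 0·21 ≡ 0.
  x = λ² - 19 - 19 = 0 - 38 ≡ 8; y = λ·(19 - 8) - 17 ≡ 6. → (8, 6)

(8, 6)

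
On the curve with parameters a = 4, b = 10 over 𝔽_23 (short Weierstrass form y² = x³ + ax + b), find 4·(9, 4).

(18, 7)

Write G = (9, 4).
Double-and-add on 4 = (100)₂. Start with G = (9, 4) for the leading 1-bit.
double: tangent at (9, 4): λ = (3·9² + 4)/(2·4) ≡ 17/8. 8⁻¹ ≡ 3 (mod 23), so λ ≡ 17·3 ≡ 5.
  x = λ² - 9 - 9 = 25 - 18 ≡ 7; y = λ·(9 - 7) - 4 ≡ 6. → (7, 6)
double: tangent at (7, 6): λ = (3·7² + 4)/(2·6) ≡ 13/12. 12⁻¹ ≡ 2 (mod 23), so λ ≡ 13·2 ≡ 3.
  x = λ² - 7 - 7 = 9 - 14 ≡ 18; y = λ·(7 - 18) - 6 ≡ 7. → (18, 7)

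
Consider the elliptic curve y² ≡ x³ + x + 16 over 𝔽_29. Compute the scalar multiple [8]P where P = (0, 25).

Double-and-add on 8 = (1000)₂. Start with P = (0, 25) for the leading 1-bit.
double: tangent at (0, 25): λ = (3·0² + 1)/(2·25) ≡ 1/21. 21⁻¹ ≡ 18 (mod 29), so λ ≡ 1·18 ≡ 18.
  x = λ² - 0 - 0 = 324 - 0 ≡ 5; y = λ·(0 - 5) - 25 ≡ 1. → (5, 1)
double: tangent at (5, 1): λ = (3·5² + 1)/(2·1) ≡ 18/2. 2⁻¹ ≡ 15 (mod 29), so λ ≡ 18·15 ≡ 9.
  x = λ² - 5 - 5 = 81 - 10 ≡ 13; y = λ·(5 - 13) - 1 ≡ 14. → (13, 14)
double: tangent at (13, 14): λ = (3·13² + 1)/(2·14) ≡ 15/28. 28⁻¹ ≡ 28 (mod 29), so λ ≡ 15·28 ≡ 14.
  x = λ² - 13 - 13 = 196 - 26 ≡ 25; y = λ·(13 - 25) - 14 ≡ 21. → (25, 21)

(25, 21)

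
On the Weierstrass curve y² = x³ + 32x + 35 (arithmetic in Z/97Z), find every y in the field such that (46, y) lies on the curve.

x³ + 32x + 35 = 98843 ≡ 0 (mod 97).
Only y = 0 satisfies y² ≡ 0.

0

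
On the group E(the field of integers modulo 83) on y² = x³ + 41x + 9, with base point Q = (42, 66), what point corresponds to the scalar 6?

(34, 28)

Double-and-add on 6 = (110)₂. Start with Q = (42, 66) for the leading 1-bit.
double: tangent at (42, 66): λ = (3·42² + 41)/(2·66) ≡ 21/49. 49⁻¹ ≡ 61 (mod 83) since 49·61 = 2989 ≡ 1, so λ ≡ 21·61 ≡ 36.
  x = λ² - 42 - 42 = 1296 - 84 ≡ 50; y = λ·(42 - 50) - 66 ≡ 61. → (50, 61)
add Q: (50, 61) + (42, 66). λ = (66 - 61)/(42 - 50) ≡ 5/75 mod 83. 75⁻¹ ≡ 31 (mod 83), so λ ≡ 72.
  x = λ² - 50 - 42 = 5184 - 92 ≡ 29; y = λ·(50 - 29) - 61 ≡ 40. → (29, 40)
double: tangent at (29, 40): λ = (3·29² + 41)/(2·40) ≡ 74/80. 80⁻¹ ≡ 55 (mod 83) since 80·55 = 4400 ≡ 1, so λ ≡ 74·55 ≡ 3.
  x = λ² - 29 - 29 = 9 - 58 ≡ 34; y = λ·(29 - 34) - 40 ≡ 28. → (34, 28)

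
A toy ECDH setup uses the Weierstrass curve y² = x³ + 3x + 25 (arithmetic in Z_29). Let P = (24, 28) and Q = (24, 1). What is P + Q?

O

The two points share x = 24 and their y-coordinates satisfy 28 + 1 ≡ 0 (mod 29), so they are inverses. Their sum is the point at infinity.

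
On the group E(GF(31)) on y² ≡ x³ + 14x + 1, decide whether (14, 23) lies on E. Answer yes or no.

y² = 23² ≡ 2; x³ + 14x + 1 = 2941 ≡ 27 (mod 31). 2 ≠ 27.

no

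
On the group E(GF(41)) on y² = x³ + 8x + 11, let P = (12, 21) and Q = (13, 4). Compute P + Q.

(12, 21) + (13, 4). λ = (4 - 21)/(13 - 12) ≡ 24/1 mod 41. 1⁻¹ ≡ 1 (mod 41), so λ ≡ 24.
  x = λ² - 12 - 13 = 576 - 25 ≡ 18; y = λ·(12 - 18) - 21 ≡ 40. → (18, 40)

(18, 40)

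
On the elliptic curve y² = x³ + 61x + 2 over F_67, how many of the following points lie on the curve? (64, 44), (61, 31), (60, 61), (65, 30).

3

(64, 44): 44² ≡ 60, rhs ≡ 60 → on.
(61, 31): 31² ≡ 23, rhs ≡ 23 → on.
(60, 61): 61² ≡ 36, rhs ≡ 36 → on.
(65, 30): 30² ≡ 29, rhs ≡ 6 → off.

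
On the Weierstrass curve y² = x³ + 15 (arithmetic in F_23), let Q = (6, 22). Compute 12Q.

O

Repeated addition: build up to 12Q.
2Q: tangent at (6, 22): λ = (3·6² + 0)/(2·22) ≡ 16/21. 21⁻¹ ≡ 11 (mod 23) since 21·11 = 231 ≡ 1, so λ ≡ 16·11 ≡ 15.
  x = λ² - 6 - 6 = 225 - 12 ≡ 6; y = λ·(6 - 6) - 22 ≡ 1. → (6, 1)
3Q: (6, 1) + (6, 22): same x and y₁ ≡ -y₂, so the sum is the point at infinity.
4Q: the point at infinity + (6, 22) = (6, 22) (identity).
5Q: tangent at (6, 22): λ = (3·6² + 0)/(2·22) ≡ 16/21. 21⁻¹ ≡ 11 (mod 23) since 21·11 = 231 ≡ 1, so λ ≡ 16·11 ≡ 15.
  x = λ² - 6 - 6 = 225 - 12 ≡ 6; y = λ·(6 - 6) - 22 ≡ 1. → (6, 1)
6Q: (6, 1) + (6, 22): same x and y₁ ≡ -y₂, so the sum is the point at infinity.
7Q: the point at infinity + (6, 22) = (6, 22) (identity).
8Q: tangent at (6, 22): λ = (3·6² + 0)/(2·22) ≡ 16/21. 21⁻¹ ≡ 11 (mod 23), so λ ≡ 16·11 ≡ 15.
  x = λ² - 6 - 6 = 225 - 12 ≡ 6; y = λ·(6 - 6) - 22 ≡ 1. → (6, 1)
9Q: (6, 1) + (6, 22): same x and y₁ ≡ -y₂, so the sum is the point at infinity.
10Q: the point at infinity + (6, 22) = (6, 22) (identity).
11Q: tangent at (6, 22): λ = (3·6² + 0)/(2·22) ≡ 16/21. 21⁻¹ ≡ 11 (mod 23) since 21·11 = 231 ≡ 1, so λ ≡ 16·11 ≡ 15.
  x = λ² - 6 - 6 = 225 - 12 ≡ 6; y = λ·(6 - 6) - 22 ≡ 1. → (6, 1)
12Q: (6, 1) + (6, 22): same x and y₁ ≡ -y₂, so the sum is the point at infinity.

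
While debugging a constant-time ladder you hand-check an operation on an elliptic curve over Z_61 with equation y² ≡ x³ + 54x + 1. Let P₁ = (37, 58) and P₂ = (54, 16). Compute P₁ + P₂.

(58, 19)

(37, 58) + (54, 16). λ = (16 - 58)/(54 - 37) ≡ 19/17 mod 61. 17⁻¹ ≡ 18 (mod 61), so λ ≡ 37.
  x = λ² - 37 - 54 = 1369 - 91 ≡ 58; y = λ·(37 - 58) - 58 ≡ 19. → (58, 19)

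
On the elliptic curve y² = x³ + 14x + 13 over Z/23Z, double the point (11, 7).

(2, 7)

tangent at (11, 7): λ = (3·11² + 14)/(2·7) ≡ 9/14. 14⁻¹ ≡ 5 (mod 23) since 14·5 = 70 ≡ 1, so λ ≡ 9·5 ≡ 22.
  x = λ² - 11 - 11 = 484 - 22 ≡ 2; y = λ·(11 - 2) - 7 ≡ 7. → (2, 7)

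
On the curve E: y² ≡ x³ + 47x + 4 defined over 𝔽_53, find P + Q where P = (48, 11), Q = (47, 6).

(48, 11) + (47, 6). λ = (6 - 11)/(47 - 48) ≡ 48/52 mod 53. 52⁻¹ ≡ 52 (mod 53) since 52·52 = 2704 ≡ 1, so λ ≡ 5.
  x = λ² - 48 - 47 = 25 - 95 ≡ 36; y = λ·(48 - 36) - 11 ≡ 49. → (36, 49)

(36, 49)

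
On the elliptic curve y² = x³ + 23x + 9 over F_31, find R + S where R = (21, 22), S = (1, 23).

(21, 22) + (1, 23). λ = (23 - 22)/(1 - 21) ≡ 1/11 mod 31. 11⁻¹ ≡ 17 (mod 31), so λ ≡ 17.
  x = λ² - 21 - 1 = 289 - 22 ≡ 19; y = λ·(21 - 19) - 22 ≡ 12. → (19, 12)

(19, 12)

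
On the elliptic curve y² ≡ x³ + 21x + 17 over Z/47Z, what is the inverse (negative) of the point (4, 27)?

-(4, 27) = (4, -27 mod 47) = (4, 20).

(4, 20)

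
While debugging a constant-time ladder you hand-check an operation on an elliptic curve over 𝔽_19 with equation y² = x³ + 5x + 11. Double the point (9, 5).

(5, 3)

tangent at (9, 5): λ = (3·9² + 5)/(2·5) ≡ 1/10. 10⁻¹ ≡ 2 (mod 19), so λ ≡ 1·2 ≡ 2.
  x = λ² - 9 - 9 = 4 - 18 ≡ 5; y = λ·(9 - 5) - 5 ≡ 3. → (5, 3)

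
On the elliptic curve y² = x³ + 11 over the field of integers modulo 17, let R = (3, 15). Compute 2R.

tangent at (3, 15): λ = (3·3² + 0)/(2·15) ≡ 10/13. 13⁻¹ ≡ 4 (mod 17), so λ ≡ 10·4 ≡ 6.
  x = λ² - 3 - 3 = 36 - 6 ≡ 13; y = λ·(3 - 13) - 15 ≡ 10. → (13, 10)

(13, 10)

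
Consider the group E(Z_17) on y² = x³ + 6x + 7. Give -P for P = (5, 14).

-(5, 14) = (5, -14 mod 17) = (5, 3).

(5, 3)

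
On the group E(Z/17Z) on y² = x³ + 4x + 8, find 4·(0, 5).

Write Q = (0, 5).
Repeated addition: build up to 4Q.
2Q: tangent at (0, 5): λ = (3·0² + 4)/(2·5) ≡ 4/10. 10⁻¹ ≡ 12 (mod 17) since 10·12 = 120 ≡ 1, so λ ≡ 4·12 ≡ 14.
  x = λ² - 0 - 0 = 196 - 0 ≡ 9; y = λ·(0 - 9) - 5 ≡ 5. → (9, 5)
3Q: (9, 5) + (0, 5). λ = (5 - 5)/(0 - 9) ≡ 0/8 mod 17. 8⁻¹ ≡ 15 (mod 17), so λ ≡ 0.
  x = λ² - 9 - 0 = 0 - 9 ≡ 8; y = λ·(9 - 8) - 5 ≡ 12. → (8, 12)
4Q: (8, 12) + (0, 5). λ = (5 - 12)/(0 - 8) ≡ 10/9 mod 17. 9⁻¹ ≡ 2 (mod 17), so λ ≡ 3.
  x = λ² - 8 - 0 = 9 - 8 ≡ 1; y = λ·(8 - 1) - 12 ≡ 9. → (1, 9)

(1, 9)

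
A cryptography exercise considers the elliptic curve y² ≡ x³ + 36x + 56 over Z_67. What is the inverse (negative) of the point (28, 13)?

-(28, 13) = (28, -13 mod 67) = (28, 54).

(28, 54)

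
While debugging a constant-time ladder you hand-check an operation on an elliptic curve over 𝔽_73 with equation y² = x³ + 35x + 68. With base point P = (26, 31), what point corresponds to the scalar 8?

(25, 17)

Repeated addition: build up to 8P.
2P: tangent at (26, 31): λ = (3·26² + 35)/(2·31) ≡ 19/62. 62⁻¹ ≡ 53 (mod 73) since 62·53 = 3286 ≡ 1, so λ ≡ 19·53 ≡ 58.
  x = λ² - 26 - 26 = 3364 - 52 ≡ 27; y = λ·(26 - 27) - 31 ≡ 57. → (27, 57)
3P: (27, 57) + (26, 31). λ = (31 - 57)/(26 - 27) ≡ 47/72 mod 73. 72⁻¹ ≡ 72 (mod 73) since 72·72 = 5184 ≡ 1, so λ ≡ 26.
  x = λ² - 27 - 26 = 676 - 53 ≡ 39; y = λ·(27 - 39) - 57 ≡ 69. → (39, 69)
4P: (39, 69) + (26, 31). λ = (31 - 69)/(26 - 39) ≡ 35/60 mod 73. 60⁻¹ ≡ 28 (mod 73) since 60·28 = 1680 ≡ 1, so λ ≡ 31.
  x = λ² - 39 - 26 = 961 - 65 ≡ 20; y = λ·(39 - 20) - 69 ≡ 9. → (20, 9)
5P: (20, 9) + (26, 31). λ = (31 - 9)/(26 - 20) ≡ 22/6 mod 73. 6⁻¹ ≡ 61 (mod 73), so λ ≡ 28.
  x = λ² - 20 - 26 = 784 - 46 ≡ 8; y = λ·(20 - 8) - 9 ≡ 35. → (8, 35)
6P: (8, 35) + (26, 31). λ = (31 - 35)/(26 - 8) ≡ 69/18 mod 73. 18⁻¹ ≡ 69 (mod 73) since 18·69 = 1242 ≡ 1, so λ ≡ 16.
  x = λ² - 8 - 26 = 256 - 34 ≡ 3; y = λ·(8 - 3) - 35 ≡ 45. → (3, 45)
7P: (3, 45) + (26, 31). λ = (31 - 45)/(26 - 3) ≡ 59/23 mod 73. 23⁻¹ ≡ 54 (mod 73) since 23·54 = 1242 ≡ 1, so λ ≡ 47.
  x = λ² - 3 - 26 = 2209 - 29 ≡ 63; y = λ·(3 - 63) - 45 ≡ 55. → (63, 55)
8P: (63, 55) + (26, 31). λ = (31 - 55)/(26 - 63) ≡ 49/36 mod 73. 36⁻¹ ≡ 71 (mod 73) since 36·71 = 2556 ≡ 1, so λ ≡ 48.
  x = λ² - 63 - 26 = 2304 - 89 ≡ 25; y = λ·(63 - 25) - 55 ≡ 17. → (25, 17)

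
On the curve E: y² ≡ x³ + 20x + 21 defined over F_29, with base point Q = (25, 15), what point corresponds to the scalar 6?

(23, 2)

Double-and-add on 6 = (110)₂. Start with Q = (25, 15) for the leading 1-bit.
double: tangent at (25, 15): λ = (3·25² + 20)/(2·15) ≡ 10/1. 1⁻¹ ≡ 1 (mod 29), so λ ≡ 10·1 ≡ 10.
  x = λ² - 25 - 25 = 100 - 50 ≡ 21; y = λ·(25 - 21) - 15 ≡ 25. → (21, 25)
add Q: (21, 25) + (25, 15). λ = (15 - 25)/(25 - 21) ≡ 19/4 mod 29. 4⁻¹ ≡ 22 (mod 29), so λ ≡ 12.
  x = λ² - 21 - 25 = 144 - 46 ≡ 11; y = λ·(21 - 11) - 25 ≡ 8. → (11, 8)
double: tangent at (11, 8): λ = (3·11² + 20)/(2·8) ≡ 6/16. 16⁻¹ ≡ 20 (mod 29), so λ ≡ 6·20 ≡ 4.
  x = λ² - 11 - 11 = 16 - 22 ≡ 23; y = λ·(11 - 23) - 8 ≡ 2. → (23, 2)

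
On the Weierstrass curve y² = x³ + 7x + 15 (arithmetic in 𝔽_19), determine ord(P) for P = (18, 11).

2P: tangent at (18, 11): λ = (3·18² + 7)/(2·11) ≡ 10/3. 3⁻¹ ≡ 13 (mod 19) since 3·13 = 39 ≡ 1, so λ ≡ 10·13 ≡ 16.
  x = λ² - 18 - 18 = 256 - 36 ≡ 11; y = λ·(18 - 11) - 11 ≡ 6. → (11, 6)
3P: (11, 6) + (18, 11). λ = (11 - 6)/(18 - 11) ≡ 5/7 mod 19. 7⁻¹ ≡ 11 (mod 19), so λ ≡ 17.
  x = λ² - 11 - 18 = 289 - 29 ≡ 13; y = λ·(11 - 13) - 6 ≡ 17. → (13, 17)
4P: (13, 17) + (18, 11). λ = (11 - 17)/(18 - 13) ≡ 13/5 mod 19. 5⁻¹ ≡ 4 (mod 19) since 5·4 = 20 ≡ 1, so λ ≡ 14.
  x = λ² - 13 - 18 = 196 - 31 ≡ 13; y = λ·(13 - 13) - 17 ≡ 2. → (13, 2)
5P: (13, 2) + (18, 11). λ = (11 - 2)/(18 - 13) ≡ 9/5 mod 19. 5⁻¹ ≡ 4 (mod 19), so λ ≡ 17.
  x = λ² - 13 - 18 = 289 - 31 ≡ 11; y = λ·(13 - 11) - 2 ≡ 13. → (11, 13)
6P: (11, 13) + (18, 11). λ = (11 - 13)/(18 - 11) ≡ 17/7 mod 19. 7⁻¹ ≡ 11 (mod 19), so λ ≡ 16.
  x = λ² - 11 - 18 = 256 - 29 ≡ 18; y = λ·(11 - 18) - 13 ≡ 8. → (18, 8)
7P: (18, 8) + (18, 11): same x and y₁ ≡ -y₂, so the sum is the point at infinity.
7P = the point at infinity, so the order is 7.

7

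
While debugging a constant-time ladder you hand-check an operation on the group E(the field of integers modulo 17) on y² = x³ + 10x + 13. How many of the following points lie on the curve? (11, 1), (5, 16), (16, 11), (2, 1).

(11, 1): 1² ≡ 1, rhs ≡ 9 → off.
(5, 16): 16² ≡ 1, rhs ≡ 1 → on.
(16, 11): 11² ≡ 2, rhs ≡ 2 → on.
(2, 1): 1² ≡ 1, rhs ≡ 7 → off.

2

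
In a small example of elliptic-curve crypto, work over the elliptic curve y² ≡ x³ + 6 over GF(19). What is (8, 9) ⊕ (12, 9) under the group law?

(8, 9) + (12, 9). λ = (9 - 9)/(12 - 8) ≡ 0/4 mod 19. 4⁻¹ ≡ 5 (mod 19), so λ ≡ 0.
  x = λ² - 8 - 12 = 0 - 20 ≡ 18; y = λ·(8 - 18) - 9 ≡ 10. → (18, 10)

(18, 10)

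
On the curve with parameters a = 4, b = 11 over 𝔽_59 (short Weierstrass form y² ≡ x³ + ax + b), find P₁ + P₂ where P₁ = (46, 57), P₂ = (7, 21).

(47, 51)

(46, 57) + (7, 21). λ = (21 - 57)/(7 - 46) ≡ 23/20 mod 59. 20⁻¹ ≡ 3 (mod 59), so λ ≡ 10.
  x = λ² - 46 - 7 = 100 - 53 ≡ 47; y = λ·(46 - 47) - 57 ≡ 51. → (47, 51)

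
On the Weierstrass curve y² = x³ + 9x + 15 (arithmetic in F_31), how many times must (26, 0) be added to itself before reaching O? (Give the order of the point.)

2

2P: (26, 0) + (26, 0): same x and y₁ ≡ -y₂, so the sum is O.
2P = O, so the order is 2.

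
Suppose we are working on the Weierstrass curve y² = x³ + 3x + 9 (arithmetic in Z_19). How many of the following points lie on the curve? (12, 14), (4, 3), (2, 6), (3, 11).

3

(12, 14): 14² ≡ 6, rhs ≡ 6 → on.
(4, 3): 3² ≡ 9, rhs ≡ 9 → on.
(2, 6): 6² ≡ 17, rhs ≡ 4 → off.
(3, 11): 11² ≡ 7, rhs ≡ 7 → on.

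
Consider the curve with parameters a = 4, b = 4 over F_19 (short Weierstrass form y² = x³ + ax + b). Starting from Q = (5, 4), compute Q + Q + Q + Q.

(0, 17)

Double-and-add on 4 = (100)₂. Start with Q = (5, 4) for the leading 1-bit.
double: tangent at (5, 4): λ = (3·5² + 4)/(2·4) ≡ 3/8. 8⁻¹ ≡ 12 (mod 19) since 8·12 = 96 ≡ 1, so λ ≡ 3·12 ≡ 17.
  x = λ² - 5 - 5 = 289 - 10 ≡ 13; y = λ·(5 - 13) - 4 ≡ 12. → (13, 12)
double: tangent at (13, 12): λ = (3·13² + 4)/(2·12) ≡ 17/5. 5⁻¹ ≡ 4 (mod 19), so λ ≡ 17·4 ≡ 11.
  x = λ² - 13 - 13 = 121 - 26 ≡ 0; y = λ·(13 - 0) - 12 ≡ 17. → (0, 17)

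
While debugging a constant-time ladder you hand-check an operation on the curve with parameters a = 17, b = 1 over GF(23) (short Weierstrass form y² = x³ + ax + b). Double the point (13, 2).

tangent at (13, 2): λ = (3·13² + 17)/(2·2) ≡ 18/4. 4⁻¹ ≡ 6 (mod 23), so λ ≡ 18·6 ≡ 16.
  x = λ² - 13 - 13 = 256 - 26 ≡ 0; y = λ·(13 - 0) - 2 ≡ 22. → (0, 22)

(0, 22)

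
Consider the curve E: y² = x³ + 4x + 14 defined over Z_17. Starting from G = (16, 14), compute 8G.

Repeated addition: build up to 8G.
2G: tangent at (16, 14): λ = (3·16² + 4)/(2·14) ≡ 7/11. 11⁻¹ ≡ 14 (mod 17), so λ ≡ 7·14 ≡ 13.
  x = λ² - 16 - 16 = 169 - 32 ≡ 1; y = λ·(16 - 1) - 14 ≡ 11. → (1, 11)
3G: (1, 11) + (16, 14). λ = (14 - 11)/(16 - 1) ≡ 3/15 mod 17. 15⁻¹ ≡ 8 (mod 17) since 15·8 = 120 ≡ 1, so λ ≡ 7.
  x = λ² - 1 - 16 = 49 - 17 ≡ 15; y = λ·(1 - 15) - 11 ≡ 10. → (15, 10)
4G: (15, 10) + (16, 14). λ = (14 - 10)/(16 - 15) ≡ 4/1 mod 17. 1⁻¹ ≡ 1 (mod 17), so λ ≡ 4.
  x = λ² - 15 - 16 = 16 - 31 ≡ 2; y = λ·(15 - 2) - 10 ≡ 8. → (2, 8)
5G: (2, 8) + (16, 14). λ = (14 - 8)/(16 - 2) ≡ 6/14 mod 17. 14⁻¹ ≡ 11 (mod 17) since 14·11 = 154 ≡ 1, so λ ≡ 15.
  x = λ² - 2 - 16 = 225 - 18 ≡ 3; y = λ·(2 - 3) - 8 ≡ 11. → (3, 11)
6G: (3, 11) + (16, 14). λ = (14 - 11)/(16 - 3) ≡ 3/13 mod 17. 13⁻¹ ≡ 4 (mod 17), so λ ≡ 12.
  x = λ² - 3 - 16 = 144 - 19 ≡ 6; y = λ·(3 - 6) - 11 ≡ 4. → (6, 4)
7G: (6, 4) + (16, 14). λ = (14 - 4)/(16 - 6) ≡ 10/10 mod 17. 10⁻¹ ≡ 12 (mod 17), so λ ≡ 1.
  x = λ² - 6 - 16 = 1 - 22 ≡ 13; y = λ·(6 - 13) - 4 ≡ 6. → (13, 6)
8G: (13, 6) + (16, 14). λ = (14 - 6)/(16 - 13) ≡ 8/3 mod 17. 3⁻¹ ≡ 6 (mod 17), so λ ≡ 14.
  x = λ² - 13 - 16 = 196 - 29 ≡ 14; y = λ·(13 - 14) - 6 ≡ 14. → (14, 14)

(14, 14)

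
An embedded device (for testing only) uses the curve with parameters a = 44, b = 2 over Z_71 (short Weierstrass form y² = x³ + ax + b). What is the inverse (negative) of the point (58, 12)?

(58, 59)

-(58, 12) = (58, -12 mod 71) = (58, 59).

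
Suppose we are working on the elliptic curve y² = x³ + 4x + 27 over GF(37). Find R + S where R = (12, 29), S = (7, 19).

(22, 25)

(12, 29) + (7, 19). λ = (19 - 29)/(7 - 12) ≡ 27/32 mod 37. 32⁻¹ ≡ 22 (mod 37), so λ ≡ 2.
  x = λ² - 12 - 7 = 4 - 19 ≡ 22; y = λ·(12 - 22) - 29 ≡ 25. → (22, 25)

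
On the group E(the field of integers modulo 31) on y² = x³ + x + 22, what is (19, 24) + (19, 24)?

(21, 29)

tangent at (19, 24): λ = (3·19² + 1)/(2·24) ≡ 30/17. 17⁻¹ ≡ 11 (mod 31), so λ ≡ 30·11 ≡ 20.
  x = λ² - 19 - 19 = 400 - 38 ≡ 21; y = λ·(19 - 21) - 24 ≡ 29. → (21, 29)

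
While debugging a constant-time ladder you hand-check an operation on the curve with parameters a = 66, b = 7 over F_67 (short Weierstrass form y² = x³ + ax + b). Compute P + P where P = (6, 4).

tangent at (6, 4): λ = (3·6² + 66)/(2·4) ≡ 40/8. 8⁻¹ ≡ 42 (mod 67) since 8·42 = 336 ≡ 1, so λ ≡ 40·42 ≡ 5.
  x = λ² - 6 - 6 = 25 - 12 ≡ 13; y = λ·(6 - 13) - 4 ≡ 28. → (13, 28)

(13, 28)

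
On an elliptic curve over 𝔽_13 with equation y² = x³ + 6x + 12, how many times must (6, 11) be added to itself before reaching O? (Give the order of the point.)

8

2P: tangent at (6, 11): λ = (3·6² + 6)/(2·11) ≡ 10/9. 9⁻¹ ≡ 3 (mod 13) since 9·3 = 27 ≡ 1, so λ ≡ 10·3 ≡ 4.
  x = λ² - 6 - 6 = 16 - 12 ≡ 4; y = λ·(6 - 4) - 11 ≡ 10. → (4, 10)
3P: (4, 10) + (6, 11). λ = (11 - 10)/(6 - 4) ≡ 1/2 mod 13. 2⁻¹ ≡ 7 (mod 13), so λ ≡ 7.
  x = λ² - 4 - 6 = 49 - 10 ≡ 0; y = λ·(4 - 0) - 10 ≡ 5. → (0, 5)
4P: (0, 5) + (6, 11). λ = (11 - 5)/(6 - 0) ≡ 6/6 mod 13. 6⁻¹ ≡ 11 (mod 13), so λ ≡ 1.
  x = λ² - 0 - 6 = 1 - 6 ≡ 8; y = λ·(0 - 8) - 5 ≡ 0. → (8, 0)
5P: (8, 0) + (6, 11). λ = (11 - 0)/(6 - 8) ≡ 11/11 mod 13. 11⁻¹ ≡ 6 (mod 13), so λ ≡ 1.
  x = λ² - 8 - 6 = 1 - 14 ≡ 0; y = λ·(8 - 0) - 0 ≡ 8. → (0, 8)
6P: (0, 8) + (6, 11). λ = (11 - 8)/(6 - 0) ≡ 3/6 mod 13. 6⁻¹ ≡ 11 (mod 13) since 6·11 = 66 ≡ 1, so λ ≡ 7.
  x = λ² - 0 - 6 = 49 - 6 ≡ 4; y = λ·(0 - 4) - 8 ≡ 3. → (4, 3)
7P: (4, 3) + (6, 11). λ = (11 - 3)/(6 - 4) ≡ 8/2 mod 13. 2⁻¹ ≡ 7 (mod 13) since 2·7 = 14 ≡ 1, so λ ≡ 4.
  x = λ² - 4 - 6 = 16 - 10 ≡ 6; y = λ·(4 - 6) - 3 ≡ 2. → (6, 2)
8P: (6, 2) + (6, 11): same x and y₁ ≡ -y₂, so the sum is O.
8P = O, so the order is 8.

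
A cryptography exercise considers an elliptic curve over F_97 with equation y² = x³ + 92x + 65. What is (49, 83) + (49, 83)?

(49, 14)

tangent at (49, 83): λ = (3·49² + 92)/(2·83) ≡ 20/69. 69⁻¹ ≡ 45 (mod 97), so λ ≡ 20·45 ≡ 27.
  x = λ² - 49 - 49 = 729 - 98 ≡ 49; y = λ·(49 - 49) - 83 ≡ 14. → (49, 14)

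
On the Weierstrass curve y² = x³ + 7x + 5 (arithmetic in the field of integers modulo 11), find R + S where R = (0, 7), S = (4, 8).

(5, 0)

(0, 7) + (4, 8). λ = (8 - 7)/(4 - 0) ≡ 1/4 mod 11. 4⁻¹ ≡ 3 (mod 11), so λ ≡ 3.
  x = λ² - 0 - 4 = 9 - 4 ≡ 5; y = λ·(0 - 5) - 7 ≡ 0. → (5, 0)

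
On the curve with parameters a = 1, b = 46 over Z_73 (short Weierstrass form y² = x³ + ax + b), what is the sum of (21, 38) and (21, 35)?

The two points share x = 21 and their y-coordinates satisfy 38 + 35 ≡ 0 (mod 73), so they are inverses. Their sum is O.

O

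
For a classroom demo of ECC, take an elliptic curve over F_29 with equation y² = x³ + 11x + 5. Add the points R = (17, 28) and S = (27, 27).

(23, 19)

(17, 28) + (27, 27). λ = (27 - 28)/(27 - 17) ≡ 28/10 mod 29. 10⁻¹ ≡ 3 (mod 29), so λ ≡ 26.
  x = λ² - 17 - 27 = 676 - 44 ≡ 23; y = λ·(17 - 23) - 28 ≡ 19. → (23, 19)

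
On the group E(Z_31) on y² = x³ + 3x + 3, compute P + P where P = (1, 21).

(17, 21)

tangent at (1, 21): λ = (3·1² + 3)/(2·21) ≡ 6/11. 11⁻¹ ≡ 17 (mod 31) since 11·17 = 187 ≡ 1, so λ ≡ 6·17 ≡ 9.
  x = λ² - 1 - 1 = 81 - 2 ≡ 17; y = λ·(1 - 17) - 21 ≡ 21. → (17, 21)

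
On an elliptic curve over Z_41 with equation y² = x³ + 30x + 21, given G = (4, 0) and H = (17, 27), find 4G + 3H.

First 4G:
Double-and-add on 4 = (100)₂. Start with G = (4, 0) for the leading 1-bit.
double: (4, 0) + (4, 0): same x and y₁ ≡ -y₂, so the sum is 𝒪.
double: 𝒪 + 𝒪 = 𝒪 (identity).
4G = 𝒪.
Next 3H:
Repeated addition: build up to 3H.
2H: tangent at (17, 27): λ = (3·17² + 30)/(2·27) ≡ 36/13. 13⁻¹ ≡ 19 (mod 41) since 13·19 = 247 ≡ 1, so λ ≡ 36·19 ≡ 28.
  x = λ² - 17 - 17 = 784 - 34 ≡ 12; y = λ·(17 - 12) - 27 ≡ 31. → (12, 31)
3H: (12, 31) + (17, 27). λ = (27 - 31)/(17 - 12) ≡ 37/5 mod 41. 5⁻¹ ≡ 33 (mod 41) since 5·33 = 165 ≡ 1, so λ ≡ 32.
  x = λ² - 12 - 17 = 1024 - 29 ≡ 11; y = λ·(12 - 11) - 31 ≡ 1. → (11, 1)
3H = (11, 1).
Finally 4G + 3H:
𝒪 + (11, 1) = (11, 1) (identity).

(11, 1)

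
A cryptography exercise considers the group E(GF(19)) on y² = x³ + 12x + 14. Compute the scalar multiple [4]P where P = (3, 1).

Double-and-add on 4 = (100)₂. Start with P = (3, 1) for the leading 1-bit.
double: tangent at (3, 1): λ = (3·3² + 12)/(2·1) ≡ 1/2. 2⁻¹ ≡ 10 (mod 19), so λ ≡ 1·10 ≡ 10.
  x = λ² - 3 - 3 = 100 - 6 ≡ 18; y = λ·(3 - 18) - 1 ≡ 1. → (18, 1)
double: tangent at (18, 1): λ = (3·18² + 12)/(2·1) ≡ 15/2. 2⁻¹ ≡ 10 (mod 19), so λ ≡ 15·10 ≡ 17.
  x = λ² - 18 - 18 = 289 - 36 ≡ 6; y = λ·(18 - 6) - 1 ≡ 13. → (6, 13)

(6, 13)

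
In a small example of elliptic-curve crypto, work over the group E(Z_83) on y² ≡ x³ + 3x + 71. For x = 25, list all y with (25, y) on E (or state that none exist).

1, 82

x³ + 3x + 71 = 15771 ≡ 1 (mod 83).
Square roots of 1 mod 83: 1 and 82 (since 1² = 1 ≡ 1).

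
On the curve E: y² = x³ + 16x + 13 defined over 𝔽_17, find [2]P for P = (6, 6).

tangent at (6, 6): λ = (3·6² + 16)/(2·6) ≡ 5/12. 12⁻¹ ≡ 10 (mod 17), so λ ≡ 5·10 ≡ 16.
  x = λ² - 6 - 6 = 256 - 12 ≡ 6; y = λ·(6 - 6) - 6 ≡ 11. → (6, 11)

(6, 11)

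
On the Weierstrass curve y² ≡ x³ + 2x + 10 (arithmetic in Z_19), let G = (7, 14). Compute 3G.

Repeated addition: build up to 3G.
2G: tangent at (7, 14): λ = (3·7² + 2)/(2·14) ≡ 16/9. 9⁻¹ ≡ 17 (mod 19), so λ ≡ 16·17 ≡ 6.
  x = λ² - 7 - 7 = 36 - 14 ≡ 3; y = λ·(7 - 3) - 14 ≡ 10. → (3, 10)
3G: (3, 10) + (7, 14). λ = (14 - 10)/(7 - 3) ≡ 4/4 mod 19. 4⁻¹ ≡ 5 (mod 19), so λ ≡ 1.
  x = λ² - 3 - 7 = 1 - 10 ≡ 10; y = λ·(3 - 10) - 10 ≡ 2. → (10, 2)

(10, 2)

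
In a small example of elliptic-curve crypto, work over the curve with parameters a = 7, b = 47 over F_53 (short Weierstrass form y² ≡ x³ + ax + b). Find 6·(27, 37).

Write G = (27, 37).
Repeated addition: build up to 6G.
2G: tangent at (27, 37): λ = (3·27² + 7)/(2·37) ≡ 21/21. 21⁻¹ ≡ 48 (mod 53) since 21·48 = 1008 ≡ 1, so λ ≡ 21·48 ≡ 1.
  x = λ² - 27 - 27 = 1 - 54 ≡ 0; y = λ·(27 - 0) - 37 ≡ 43. → (0, 43)
3G: (0, 43) + (27, 37). λ = (37 - 43)/(27 - 0) ≡ 47/27 mod 53. 27⁻¹ ≡ 2 (mod 53), so λ ≡ 41.
  x = λ² - 0 - 27 = 1681 - 27 ≡ 11; y = λ·(0 - 11) - 43 ≡ 36. → (11, 36)
4G: (11, 36) + (27, 37). λ = (37 - 36)/(27 - 11) ≡ 1/16 mod 53. 16⁻¹ ≡ 10 (mod 53) since 16·10 = 160 ≡ 1, so λ ≡ 10.
  x = λ² - 11 - 27 = 100 - 38 ≡ 9; y = λ·(11 - 9) - 36 ≡ 37. → (9, 37)
5G: (9, 37) + (27, 37). λ = (37 - 37)/(27 - 9) ≡ 0/18 mod 53. 18⁻¹ ≡ 3 (mod 53), so λ ≡ 0.
  x = λ² - 9 - 27 = 0 - 36 ≡ 17; y = λ·(9 - 17) - 37 ≡ 16. → (17, 16)
6G: (17, 16) + (27, 37). λ = (37 - 16)/(27 - 17) ≡ 21/10 mod 53. 10⁻¹ ≡ 16 (mod 53), so λ ≡ 18.
  x = λ² - 17 - 27 = 324 - 44 ≡ 15; y = λ·(17 - 15) - 16 ≡ 20. → (15, 20)

(15, 20)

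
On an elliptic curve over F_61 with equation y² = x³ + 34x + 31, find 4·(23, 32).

(38, 40)

Write G = (23, 32).
Double-and-add on 4 = (100)₂. Start with G = (23, 32) for the leading 1-bit.
double: tangent at (23, 32): λ = (3·23² + 34)/(2·32) ≡ 35/3. 3⁻¹ ≡ 41 (mod 61), so λ ≡ 35·41 ≡ 32.
  x = λ² - 23 - 23 = 1024 - 46 ≡ 2; y = λ·(23 - 2) - 32 ≡ 30. → (2, 30)
double: tangent at (2, 30): λ = (3·2² + 34)/(2·30) ≡ 46/60. 60⁻¹ ≡ 60 (mod 61), so λ ≡ 46·60 ≡ 15.
  x = λ² - 2 - 2 = 225 - 4 ≡ 38; y = λ·(2 - 38) - 30 ≡ 40. → (38, 40)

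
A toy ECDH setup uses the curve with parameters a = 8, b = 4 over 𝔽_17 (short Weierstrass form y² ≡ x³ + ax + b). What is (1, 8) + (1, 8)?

tangent at (1, 8): λ = (3·1² + 8)/(2·8) ≡ 11/16. 16⁻¹ ≡ 16 (mod 17) since 16·16 = 256 ≡ 1, so λ ≡ 11·16 ≡ 6.
  x = λ² - 1 - 1 = 36 - 2 ≡ 0; y = λ·(1 - 0) - 8 ≡ 15. → (0, 15)

(0, 15)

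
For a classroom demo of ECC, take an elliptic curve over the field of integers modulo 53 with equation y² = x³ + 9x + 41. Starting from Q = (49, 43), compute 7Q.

(23, 15)

Repeated addition: build up to 7Q.
2Q: tangent at (49, 43): λ = (3·49² + 9)/(2·43) ≡ 4/33. 33⁻¹ ≡ 45 (mod 53) since 33·45 = 1485 ≡ 1, so λ ≡ 4·45 ≡ 21.
  x = λ² - 49 - 49 = 441 - 98 ≡ 25; y = λ·(49 - 25) - 43 ≡ 37. → (25, 37)
3Q: (25, 37) + (49, 43). λ = (43 - 37)/(49 - 25) ≡ 6/24 mod 53. 24⁻¹ ≡ 42 (mod 53), so λ ≡ 40.
  x = λ² - 25 - 49 = 1600 - 74 ≡ 42; y = λ·(25 - 42) - 37 ≡ 25. → (42, 25)
4Q: (42, 25) + (49, 43). λ = (43 - 25)/(49 - 42) ≡ 18/7 mod 53. 7⁻¹ ≡ 38 (mod 53), so λ ≡ 48.
  x = λ² - 42 - 49 = 2304 - 91 ≡ 40; y = λ·(42 - 40) - 25 ≡ 18. → (40, 18)
5Q: (40, 18) + (49, 43). λ = (43 - 18)/(49 - 40) ≡ 25/9 mod 53. 9⁻¹ ≡ 6 (mod 53) since 9·6 = 54 ≡ 1, so λ ≡ 44.
  x = λ² - 40 - 49 = 1936 - 89 ≡ 45; y = λ·(40 - 45) - 18 ≡ 27. → (45, 27)
6Q: (45, 27) + (49, 43). λ = (43 - 27)/(49 - 45) ≡ 16/4 mod 53. 4⁻¹ ≡ 40 (mod 53), so λ ≡ 4.
  x = λ² - 45 - 49 = 16 - 94 ≡ 28; y = λ·(45 - 28) - 27 ≡ 41. → (28, 41)
7Q: (28, 41) + (49, 43). λ = (43 - 41)/(49 - 28) ≡ 2/21 mod 53. 21⁻¹ ≡ 48 (mod 53), so λ ≡ 43.
  x = λ² - 28 - 49 = 1849 - 77 ≡ 23; y = λ·(28 - 23) - 41 ≡ 15. → (23, 15)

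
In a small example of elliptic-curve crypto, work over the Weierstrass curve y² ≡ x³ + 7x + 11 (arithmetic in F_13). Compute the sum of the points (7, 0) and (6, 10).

(9, 7)

(7, 0) + (6, 10). λ = (10 - 0)/(6 - 7) ≡ 10/12 mod 13. 12⁻¹ ≡ 12 (mod 13), so λ ≡ 3.
  x = λ² - 7 - 6 = 9 - 13 ≡ 9; y = λ·(7 - 9) - 0 ≡ 7. → (9, 7)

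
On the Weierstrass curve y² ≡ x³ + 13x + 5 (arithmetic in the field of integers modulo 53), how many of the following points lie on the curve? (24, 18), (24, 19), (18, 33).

2

(24, 18): 18² ≡ 6, rhs ≡ 43 → off.
(24, 19): 19² ≡ 43, rhs ≡ 43 → on.
(18, 33): 33² ≡ 29, rhs ≡ 29 → on.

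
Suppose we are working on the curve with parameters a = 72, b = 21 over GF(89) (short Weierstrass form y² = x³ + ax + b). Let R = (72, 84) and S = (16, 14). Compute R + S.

(72, 84) + (16, 14). λ = (14 - 84)/(16 - 72) ≡ 19/33 mod 89. 33⁻¹ ≡ 27 (mod 89), so λ ≡ 68.
  x = λ² - 72 - 16 = 4624 - 88 ≡ 86; y = λ·(72 - 86) - 84 ≡ 32. → (86, 32)

(86, 32)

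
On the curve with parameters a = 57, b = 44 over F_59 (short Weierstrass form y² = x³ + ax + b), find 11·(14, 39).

(2, 15)

Write G = (14, 39).
Double-and-add on 11 = (1011)₂. Start with G = (14, 39) for the leading 1-bit.
double: tangent at (14, 39): λ = (3·14² + 57)/(2·39) ≡ 55/19. 19⁻¹ ≡ 28 (mod 59) since 19·28 = 532 ≡ 1, so λ ≡ 55·28 ≡ 6.
  x = λ² - 14 - 14 = 36 - 28 ≡ 8; y = λ·(14 - 8) - 39 ≡ 56. → (8, 56)
double: tangent at (8, 56): λ = (3·8² + 57)/(2·56) ≡ 13/53. 53⁻¹ ≡ 49 (mod 59), so λ ≡ 13·49 ≡ 47.
  x = λ² - 8 - 8 = 2209 - 16 ≡ 10; y = λ·(8 - 10) - 56 ≡ 27. → (10, 27)
add G: (10, 27) + (14, 39). λ = (39 - 27)/(14 - 10) ≡ 12/4 mod 59. 4⁻¹ ≡ 15 (mod 59) since 4·15 = 60 ≡ 1, so λ ≡ 3.
  x = λ² - 10 - 14 = 9 - 24 ≡ 44; y = λ·(10 - 44) - 27 ≡ 48. → (44, 48)
double: tangent at (44, 48): λ = (3·44² + 57)/(2·48) ≡ 24/37. 37⁻¹ ≡ 8 (mod 59) since 37·8 = 296 ≡ 1, so λ ≡ 24·8 ≡ 15.
  x = λ² - 44 - 44 = 225 - 88 ≡ 19; y = λ·(44 - 19) - 48 ≡ 32. → (19, 32)
add G: (19, 32) + (14, 39). λ = (39 - 32)/(14 - 19) ≡ 7/54 mod 59. 54⁻¹ ≡ 47 (mod 59), so λ ≡ 34.
  x = λ² - 19 - 14 = 1156 - 33 ≡ 2; y = λ·(19 - 2) - 32 ≡ 15. → (2, 15)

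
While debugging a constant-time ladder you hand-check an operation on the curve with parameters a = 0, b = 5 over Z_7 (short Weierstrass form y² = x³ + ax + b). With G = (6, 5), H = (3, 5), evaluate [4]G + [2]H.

(6, 5)

First 4G:
Repeated addition: build up to 4G.
2G: tangent at (6, 5): λ = (3·6² + 0)/(2·5) ≡ 3/3. 3⁻¹ ≡ 5 (mod 7) since 3·5 = 15 ≡ 1, so λ ≡ 3·5 ≡ 1.
  x = λ² - 6 - 6 = 1 - 12 ≡ 3; y = λ·(6 - 3) - 5 ≡ 5. → (3, 5)
3G: (3, 5) + (6, 5). λ = (5 - 5)/(6 - 3) ≡ 0/3 mod 7. 3⁻¹ ≡ 5 (mod 7), so λ ≡ 0.
  x = λ² - 3 - 6 = 0 - 9 ≡ 5; y = λ·(3 - 5) - 5 ≡ 2. → (5, 2)
4G: (5, 2) + (6, 5). λ = (5 - 2)/(6 - 5) ≡ 3/1 mod 7. 1⁻¹ ≡ 1 (mod 7), so λ ≡ 3.
  x = λ² - 5 - 6 = 9 - 11 ≡ 5; y = λ·(5 - 5) - 2 ≡ 5. → (5, 5)
4G = (5, 5).
Next 2H:
Repeated addition: build up to 2H.
2H: tangent at (3, 5): λ = (3·3² + 0)/(2·5) ≡ 6/3. 3⁻¹ ≡ 5 (mod 7), so λ ≡ 6·5 ≡ 2.
  x = λ² - 3 - 3 = 4 - 6 ≡ 5; y = λ·(3 - 5) - 5 ≡ 5. → (5, 5)
2H = (5, 5).
Finally 4G + 2H:
tangent at (5, 5): λ = (3·5² + 0)/(2·5) ≡ 5/3. 3⁻¹ ≡ 5 (mod 7) since 3·5 = 15 ≡ 1, so λ ≡ 5·5 ≡ 4.
  x = λ² - 5 - 5 = 16 - 10 ≡ 6; y = λ·(5 - 6) - 5 ≡ 5. → (6, 5)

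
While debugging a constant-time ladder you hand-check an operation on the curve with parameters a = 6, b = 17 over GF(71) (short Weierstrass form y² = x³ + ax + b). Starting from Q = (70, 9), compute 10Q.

(41, 32)

Repeated addition: build up to 10Q.
2Q: tangent at (70, 9): λ = (3·70² + 6)/(2·9) ≡ 9/18. 18⁻¹ ≡ 4 (mod 71) since 18·4 = 72 ≡ 1, so λ ≡ 9·4 ≡ 36.
  x = λ² - 70 - 70 = 1296 - 140 ≡ 20; y = λ·(70 - 20) - 9 ≡ 16. → (20, 16)
3Q: (20, 16) + (70, 9). λ = (9 - 16)/(70 - 20) ≡ 64/50 mod 71. 50⁻¹ ≡ 27 (mod 71), so λ ≡ 24.
  x = λ² - 20 - 70 = 576 - 90 ≡ 60; y = λ·(20 - 60) - 16 ≡ 18. → (60, 18)
4Q: (60, 18) + (70, 9). λ = (9 - 18)/(70 - 60) ≡ 62/10 mod 71. 10⁻¹ ≡ 64 (mod 71) since 10·64 = 640 ≡ 1, so λ ≡ 63.
  x = λ² - 60 - 70 = 3969 - 130 ≡ 5; y = λ·(60 - 5) - 18 ≡ 39. → (5, 39)
5Q: (5, 39) + (70, 9). λ = (9 - 39)/(70 - 5) ≡ 41/65 mod 71. 65⁻¹ ≡ 59 (mod 71), so λ ≡ 5.
  x = λ² - 5 - 70 = 25 - 75 ≡ 21; y = λ·(5 - 21) - 39 ≡ 23. → (21, 23)
6Q: (21, 23) + (70, 9). λ = (9 - 23)/(70 - 21) ≡ 57/49 mod 71. 49⁻¹ ≡ 29 (mod 71), so λ ≡ 20.
  x = λ² - 21 - 70 = 400 - 91 ≡ 25; y = λ·(21 - 25) - 23 ≡ 39. → (25, 39)
7Q: (25, 39) + (70, 9). λ = (9 - 39)/(70 - 25) ≡ 41/45 mod 71. 45⁻¹ ≡ 30 (mod 71), so λ ≡ 23.
  x = λ² - 25 - 70 = 529 - 95 ≡ 8; y = λ·(25 - 8) - 39 ≡ 68. → (8, 68)
8Q: (8, 68) + (70, 9). λ = (9 - 68)/(70 - 8) ≡ 12/62 mod 71. 62⁻¹ ≡ 63 (mod 71) since 62·63 = 3906 ≡ 1, so λ ≡ 46.
  x = λ² - 8 - 70 = 2116 - 78 ≡ 50; y = λ·(8 - 50) - 68 ≡ 59. → (50, 59)
9Q: (50, 59) + (70, 9). λ = (9 - 59)/(70 - 50) ≡ 21/20 mod 71. 20⁻¹ ≡ 32 (mod 71), so λ ≡ 33.
  x = λ² - 50 - 70 = 1089 - 120 ≡ 46; y = λ·(50 - 46) - 59 ≡ 2. → (46, 2)
10Q: (46, 2) + (70, 9). λ = (9 - 2)/(70 - 46) ≡ 7/24 mod 71. 24⁻¹ ≡ 3 (mod 71) since 24·3 = 72 ≡ 1, so λ ≡ 21.
  x = λ² - 46 - 70 = 441 - 116 ≡ 41; y = λ·(46 - 41) - 2 ≡ 32. → (41, 32)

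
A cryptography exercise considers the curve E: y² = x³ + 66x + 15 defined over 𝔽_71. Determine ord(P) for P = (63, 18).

2P: tangent at (63, 18): λ = (3·63² + 66)/(2·18) ≡ 45/36. 36⁻¹ ≡ 2 (mod 71), so λ ≡ 45·2 ≡ 19.
  x = λ² - 63 - 63 = 361 - 126 ≡ 22; y = λ·(63 - 22) - 18 ≡ 51. → (22, 51)
3P: (22, 51) + (63, 18). λ = (18 - 51)/(63 - 22) ≡ 38/41 mod 71. 41⁻¹ ≡ 26 (mod 71), so λ ≡ 65.
  x = λ² - 22 - 63 = 4225 - 85 ≡ 22; y = λ·(22 - 22) - 51 ≡ 20. → (22, 20)
4P: (22, 20) + (63, 18). λ = (18 - 20)/(63 - 22) ≡ 69/41 mod 71. 41⁻¹ ≡ 26 (mod 71) since 41·26 = 1066 ≡ 1, so λ ≡ 19.
  x = λ² - 22 - 63 = 361 - 85 ≡ 63; y = λ·(22 - 63) - 20 ≡ 53. → (63, 53)
5P: (63, 53) + (63, 18): same x and y₁ ≡ -y₂, so the sum is 𝒪.
5P = 𝒪, so the order is 5.

5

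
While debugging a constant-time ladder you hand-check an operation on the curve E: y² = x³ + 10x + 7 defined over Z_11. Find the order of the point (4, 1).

9

2P: tangent at (4, 1): λ = (3·4² + 10)/(2·1) ≡ 3/2. 2⁻¹ ≡ 6 (mod 11) since 2·6 = 12 ≡ 1, so λ ≡ 3·6 ≡ 7.
  x = λ² - 4 - 4 = 49 - 8 ≡ 8; y = λ·(4 - 8) - 1 ≡ 4. → (8, 4)
3P: (8, 4) + (4, 1). λ = (1 - 4)/(4 - 8) ≡ 8/7 mod 11. 7⁻¹ ≡ 8 (mod 11) since 7·8 = 56 ≡ 1, so λ ≡ 9.
  x = λ² - 8 - 4 = 81 - 12 ≡ 3; y = λ·(8 - 3) - 4 ≡ 8. → (3, 8)
4P: (3, 8) + (4, 1). λ = (1 - 8)/(4 - 3) ≡ 4/1 mod 11. 1⁻¹ ≡ 1 (mod 11) since 1·1 = 1 ≡ 1, so λ ≡ 4.
  x = λ² - 3 - 4 = 16 - 7 ≡ 9; y = λ·(3 - 9) - 8 ≡ 1. → (9, 1)
5P: (9, 1) + (4, 1). λ = (1 - 1)/(4 - 9) ≡ 0/6 mod 11. 6⁻¹ ≡ 2 (mod 11), so λ ≡ 0.
  x = λ² - 9 - 4 = 0 - 13 ≡ 9; y = λ·(9 - 9) - 1 ≡ 10. → (9, 10)
6P: (9, 10) + (4, 1). λ = (1 - 10)/(4 - 9) ≡ 2/6 mod 11. 6⁻¹ ≡ 2 (mod 11), so λ ≡ 4.
  x = λ² - 9 - 4 = 16 - 13 ≡ 3; y = λ·(9 - 3) - 10 ≡ 3. → (3, 3)
7P: (3, 3) + (4, 1). λ = (1 - 3)/(4 - 3) ≡ 9/1 mod 11. 1⁻¹ ≡ 1 (mod 11), so λ ≡ 9.
  x = λ² - 3 - 4 = 81 - 7 ≡ 8; y = λ·(3 - 8) - 3 ≡ 7. → (8, 7)
8P: (8, 7) + (4, 1). λ = (1 - 7)/(4 - 8) ≡ 5/7 mod 11. 7⁻¹ ≡ 8 (mod 11) since 7·8 = 56 ≡ 1, so λ ≡ 7.
  x = λ² - 8 - 4 = 49 - 12 ≡ 4; y = λ·(8 - 4) - 7 ≡ 10. → (4, 10)
9P: (4, 10) + (4, 1): same x and y₁ ≡ -y₂, so the sum is the point at infinity.
9P = the point at infinity, so the order is 9.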